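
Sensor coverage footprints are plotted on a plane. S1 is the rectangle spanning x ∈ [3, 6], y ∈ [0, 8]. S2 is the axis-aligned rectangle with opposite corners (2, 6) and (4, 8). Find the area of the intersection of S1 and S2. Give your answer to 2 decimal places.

2.00

|S1∩S2|: x∈[3,4], y∈[6,8] → 1·2 = 2.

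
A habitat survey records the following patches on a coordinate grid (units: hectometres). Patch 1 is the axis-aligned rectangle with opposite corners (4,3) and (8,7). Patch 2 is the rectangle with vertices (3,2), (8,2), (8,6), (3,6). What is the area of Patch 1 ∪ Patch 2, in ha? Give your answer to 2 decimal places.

24.00

By inclusion–exclusion:
Individual areas: |Patch 1| = 16, |Patch 2| = 20.
|Patch 1∩Patch 2|: x∈[4,8], y∈[3,6] → 4·3 = 12.
|Patch 1 ∪ Patch 2| = 36 − 12 = 24.00.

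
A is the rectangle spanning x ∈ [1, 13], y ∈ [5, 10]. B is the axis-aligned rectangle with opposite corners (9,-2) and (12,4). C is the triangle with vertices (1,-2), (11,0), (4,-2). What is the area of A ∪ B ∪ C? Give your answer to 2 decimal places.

By inclusion–exclusion:
Individual areas: |A| = 60, |B| = 18, |C| = 3.
|A∩B| = 0 (no overlap).
|A∩C| = 0.
|B∩C| = 0.1714.
|A∩B∩C| = 0.
|A ∪ B ∪ C| = 81 − 0.1714 + 0 = 80.83.

80.83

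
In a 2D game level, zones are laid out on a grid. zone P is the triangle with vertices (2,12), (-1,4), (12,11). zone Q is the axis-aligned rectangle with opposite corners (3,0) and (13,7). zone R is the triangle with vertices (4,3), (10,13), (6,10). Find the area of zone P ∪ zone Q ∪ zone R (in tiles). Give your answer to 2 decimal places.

113.05

By inclusion–exclusion:
Individual areas: |zone P| = 41.5, |zone Q| = 70, |zone R| = 11.
|zone P∩zone Q| = 0.6648.
|zone P∩zone R| = 6.2708.
|zone Q∩zone R| = 2.5143.
|zone P∩zone Q∩zone R| = 0.
|zone P ∪ zone Q ∪ zone R| = 122.5 − 9.45 + 0 = 113.05.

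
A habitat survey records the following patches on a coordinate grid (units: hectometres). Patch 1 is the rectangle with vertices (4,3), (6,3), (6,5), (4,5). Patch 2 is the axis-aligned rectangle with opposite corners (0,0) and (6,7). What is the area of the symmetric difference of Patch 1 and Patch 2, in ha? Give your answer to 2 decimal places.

|Patch 1∩Patch 2|: x∈[4,6], y∈[3,5] → 2·2 = 4.
|Patch 1 △ Patch 2| = |Patch 1| + |Patch 2| − 2·|Patch 1∩Patch 2| = 4 + 42 − 8 = 38.00.

38.00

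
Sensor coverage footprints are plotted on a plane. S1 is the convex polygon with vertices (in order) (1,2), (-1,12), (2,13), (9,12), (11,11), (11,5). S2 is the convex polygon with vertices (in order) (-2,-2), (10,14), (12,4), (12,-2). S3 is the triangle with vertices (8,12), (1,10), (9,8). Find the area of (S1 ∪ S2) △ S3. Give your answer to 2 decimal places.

|S1 ∪ S2| = 170.9283.
|(S1 ∪ S2) ∩ S3| = 15.
|(S1 ∪ S2) △ S3| = 170.9283 + 15 − 30 = 155.93.

155.93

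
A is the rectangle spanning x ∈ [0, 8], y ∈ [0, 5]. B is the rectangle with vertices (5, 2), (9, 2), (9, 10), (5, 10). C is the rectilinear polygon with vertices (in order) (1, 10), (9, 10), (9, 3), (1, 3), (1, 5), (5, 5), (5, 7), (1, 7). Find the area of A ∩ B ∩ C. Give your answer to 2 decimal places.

The intersection is the polygon with vertices (8,3), (5,3), (5,5), (8,5).
By the shoelace formula its area is 6.00.

6.00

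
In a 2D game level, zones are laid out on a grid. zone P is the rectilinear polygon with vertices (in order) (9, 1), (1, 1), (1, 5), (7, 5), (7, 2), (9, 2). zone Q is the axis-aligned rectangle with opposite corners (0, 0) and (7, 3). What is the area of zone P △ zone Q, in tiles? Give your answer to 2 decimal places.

|zone P| = 26, |zone Q| = 21, |zone P∩zone Q| = 12.
|zone P △ zone Q| = |zone P| + |zone Q| − 2·|zone P∩zone Q| = 26 + 21 − 24 = 23.00.

23.00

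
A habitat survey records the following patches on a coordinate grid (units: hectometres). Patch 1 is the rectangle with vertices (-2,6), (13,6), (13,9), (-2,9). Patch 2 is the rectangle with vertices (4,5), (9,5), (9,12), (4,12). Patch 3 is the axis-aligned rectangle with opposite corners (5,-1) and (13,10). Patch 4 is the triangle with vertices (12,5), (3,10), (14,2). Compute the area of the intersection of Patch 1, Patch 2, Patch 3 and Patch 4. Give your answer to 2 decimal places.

2.66

The intersection is the polygon with vertices (8.5,6), (5,8.546), (5,8.889), (9,6.667), (9,6).
By the shoelace formula its area is 2.66.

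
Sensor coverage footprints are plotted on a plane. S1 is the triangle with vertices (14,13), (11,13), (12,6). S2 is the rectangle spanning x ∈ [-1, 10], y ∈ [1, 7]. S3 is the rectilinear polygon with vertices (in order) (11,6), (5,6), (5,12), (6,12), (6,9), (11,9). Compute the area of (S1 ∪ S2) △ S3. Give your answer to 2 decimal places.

87.50

|S1 ∪ S2| = 76.5.
|(S1 ∪ S2) ∩ S3| = 5.
|(S1 ∪ S2) △ S3| = 76.5 + 21 − 10 = 87.50.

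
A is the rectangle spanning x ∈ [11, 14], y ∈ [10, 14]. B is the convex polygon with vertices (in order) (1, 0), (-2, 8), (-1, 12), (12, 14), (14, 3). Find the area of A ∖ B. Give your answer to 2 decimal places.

|A| = 12, |A∩B| = 5.3776.
|A ∖ B| = |A| − |A∩B| = 12 − 5.3776 = 6.62.

6.62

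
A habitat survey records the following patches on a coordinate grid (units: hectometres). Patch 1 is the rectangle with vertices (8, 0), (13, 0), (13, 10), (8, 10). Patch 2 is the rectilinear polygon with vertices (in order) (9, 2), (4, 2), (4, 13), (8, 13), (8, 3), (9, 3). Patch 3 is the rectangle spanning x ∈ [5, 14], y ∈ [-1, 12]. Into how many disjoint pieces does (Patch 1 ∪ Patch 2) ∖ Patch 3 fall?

(Patch 1 ∪ Patch 2) ∖ Patch 3 is a single connected region.

1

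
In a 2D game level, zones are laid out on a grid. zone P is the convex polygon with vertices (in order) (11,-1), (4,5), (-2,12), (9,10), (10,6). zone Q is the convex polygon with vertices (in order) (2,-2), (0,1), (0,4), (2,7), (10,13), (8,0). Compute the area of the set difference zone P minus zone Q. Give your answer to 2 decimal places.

|zone P| = 66.5, |zone P∩zone Q| = 36.3768.
|zone P ∖ zone Q| = |zone P| − |zone P∩zone Q| = 66.5 − 36.3768 = 30.12.

30.12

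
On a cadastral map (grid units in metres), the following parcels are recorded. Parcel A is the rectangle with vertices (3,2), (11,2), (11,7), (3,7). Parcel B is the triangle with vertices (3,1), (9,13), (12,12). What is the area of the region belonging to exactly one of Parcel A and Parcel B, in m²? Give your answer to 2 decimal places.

|Parcel A| = 40, |Parcel B| = 21, |Parcel A∩Parcel B| = 5.5682.
|Parcel A △ Parcel B| = |Parcel A| + |Parcel B| − 2·|Parcel A∩Parcel B| = 40 + 21 − 11.1364 = 49.86.

49.86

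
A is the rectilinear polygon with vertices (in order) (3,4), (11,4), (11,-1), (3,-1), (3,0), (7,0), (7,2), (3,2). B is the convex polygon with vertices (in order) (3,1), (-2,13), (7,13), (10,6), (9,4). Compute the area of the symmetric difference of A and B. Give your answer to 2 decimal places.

106.50

|A| = 32, |B| = 90.5, |A∩B| = 8.
|A △ B| = |A| + |B| − 2·|A∩B| = 32 + 90.5 − 16 = 106.50.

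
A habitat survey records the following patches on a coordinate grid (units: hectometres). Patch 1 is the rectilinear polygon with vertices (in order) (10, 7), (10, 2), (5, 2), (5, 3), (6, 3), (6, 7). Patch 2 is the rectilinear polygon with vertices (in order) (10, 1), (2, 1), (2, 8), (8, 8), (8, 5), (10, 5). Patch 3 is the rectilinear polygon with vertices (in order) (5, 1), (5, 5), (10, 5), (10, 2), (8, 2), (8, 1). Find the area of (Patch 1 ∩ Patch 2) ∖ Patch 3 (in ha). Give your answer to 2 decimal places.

4.00

|Patch 1 ∩ Patch 2| = 17.
|(Patch 1 ∩ Patch 2) ∩ Patch 3| = 13.
|(Patch 1 ∩ Patch 2) ∖ Patch 3| = 17 − 13 = 4.00.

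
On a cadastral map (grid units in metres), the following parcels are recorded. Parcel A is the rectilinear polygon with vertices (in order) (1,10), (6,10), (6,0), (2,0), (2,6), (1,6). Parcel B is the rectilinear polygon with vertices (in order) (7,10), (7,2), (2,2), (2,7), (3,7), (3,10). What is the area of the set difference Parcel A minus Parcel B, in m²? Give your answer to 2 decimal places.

|Parcel A| = 44, |Parcel A∩Parcel B| = 29.
|Parcel A ∖ Parcel B| = |Parcel A| − |Parcel A∩Parcel B| = 44 − 29 = 15.00.

15.00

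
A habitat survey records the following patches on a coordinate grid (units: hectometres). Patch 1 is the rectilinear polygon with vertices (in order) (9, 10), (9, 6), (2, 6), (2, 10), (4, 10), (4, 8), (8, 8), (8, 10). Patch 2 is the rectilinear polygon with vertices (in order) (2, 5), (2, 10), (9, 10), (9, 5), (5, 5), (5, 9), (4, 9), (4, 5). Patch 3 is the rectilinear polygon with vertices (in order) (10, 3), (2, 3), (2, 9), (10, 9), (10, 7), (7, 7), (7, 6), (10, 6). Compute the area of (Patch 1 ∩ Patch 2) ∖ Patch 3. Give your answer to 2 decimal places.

5.00

|Patch 1 ∩ Patch 2| = 18.
|(Patch 1 ∩ Patch 2) ∩ Patch 3| = 13.
|(Patch 1 ∩ Patch 2) ∖ Patch 3| = 18 − 13 = 5.00.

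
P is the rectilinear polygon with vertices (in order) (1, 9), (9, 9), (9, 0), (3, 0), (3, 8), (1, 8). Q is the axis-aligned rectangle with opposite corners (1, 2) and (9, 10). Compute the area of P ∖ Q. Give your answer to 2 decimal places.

12.00

|P| = 56, |P∩Q| = 44.
|P ∖ Q| = |P| − |P∩Q| = 56 − 44 = 12.00.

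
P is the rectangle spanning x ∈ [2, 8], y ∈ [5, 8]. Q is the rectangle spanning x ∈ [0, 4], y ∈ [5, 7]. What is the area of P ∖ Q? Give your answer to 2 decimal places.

14.00

|P∩Q|: x∈[2,4], y∈[5,7] → 2·2 = 4.
|P| = 18.
|P ∖ Q| = |P| − |P∩Q| = 18 − 4 = 14.00.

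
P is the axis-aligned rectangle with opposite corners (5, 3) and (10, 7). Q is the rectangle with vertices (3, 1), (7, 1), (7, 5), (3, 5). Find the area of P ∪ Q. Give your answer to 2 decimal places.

By inclusion–exclusion:
Individual areas: |P| = 20, |Q| = 16.
|P∩Q|: x∈[5,7], y∈[3,5] → 2·2 = 4.
|P ∪ Q| = 36 − 4 = 32.00.

32.00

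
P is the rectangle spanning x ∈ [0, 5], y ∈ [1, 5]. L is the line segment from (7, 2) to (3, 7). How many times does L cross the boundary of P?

The segment meets the boundary at (4.6,5), (5,4.5).

2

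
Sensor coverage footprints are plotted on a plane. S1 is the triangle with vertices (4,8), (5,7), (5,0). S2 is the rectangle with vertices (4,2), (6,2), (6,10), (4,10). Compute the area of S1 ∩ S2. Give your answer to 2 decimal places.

3.25

The intersection is the polygon with vertices (5,7), (5,2), (4.75,2), (4,8).
By the shoelace formula its area is 3.25.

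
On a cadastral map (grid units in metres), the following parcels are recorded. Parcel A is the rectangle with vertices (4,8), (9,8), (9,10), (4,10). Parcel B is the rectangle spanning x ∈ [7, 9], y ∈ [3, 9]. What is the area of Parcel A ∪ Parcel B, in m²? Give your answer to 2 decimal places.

20.00

By inclusion–exclusion:
Individual areas: |Parcel A| = 10, |Parcel B| = 12.
|Parcel A∩Parcel B|: x∈[7,9], y∈[8,9] → 2·1 = 2.
|Parcel A ∪ Parcel B| = 22 − 2 = 20.00.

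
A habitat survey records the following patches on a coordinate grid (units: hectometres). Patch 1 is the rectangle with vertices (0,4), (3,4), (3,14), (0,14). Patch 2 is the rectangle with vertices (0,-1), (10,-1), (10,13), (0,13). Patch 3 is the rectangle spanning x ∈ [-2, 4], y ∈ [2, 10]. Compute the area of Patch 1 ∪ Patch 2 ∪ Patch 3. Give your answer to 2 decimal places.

By inclusion–exclusion:
Individual areas: |Patch 1| = 30, |Patch 2| = 140, |Patch 3| = 48.
|Patch 1∩Patch 2|: x∈[0,3], y∈[4,13] → 3·9 = 27.
|Patch 1∩Patch 3|: x∈[0,3], y∈[4,10] → 3·6 = 18.
|Patch 2∩Patch 3|: x∈[0,4], y∈[2,10] → 4·8 = 32.
|Patch 1∩Patch 2∩Patch 3| = 18.
|Patch 1 ∪ Patch 2 ∪ Patch 3| = 218 − 77 + 18 = 159.00.

159.00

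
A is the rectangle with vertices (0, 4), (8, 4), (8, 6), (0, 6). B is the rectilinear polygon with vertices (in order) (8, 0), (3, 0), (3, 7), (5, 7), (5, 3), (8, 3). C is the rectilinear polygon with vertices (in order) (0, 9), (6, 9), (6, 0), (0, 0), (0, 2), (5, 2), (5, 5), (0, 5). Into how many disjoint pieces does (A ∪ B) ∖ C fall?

(A ∪ B) ∖ C splits into 3 disjoint pieces (area 4, area 9, area 6).

3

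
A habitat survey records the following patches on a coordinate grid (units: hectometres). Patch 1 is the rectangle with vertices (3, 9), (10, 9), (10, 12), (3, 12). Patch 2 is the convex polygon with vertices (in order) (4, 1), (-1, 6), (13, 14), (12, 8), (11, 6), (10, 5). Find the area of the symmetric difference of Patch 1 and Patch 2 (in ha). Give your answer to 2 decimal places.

|Patch 1| = 21, |Patch 2| = 81, |Patch 1∩Patch 2| = 9.375.
|Patch 1 △ Patch 2| = |Patch 1| + |Patch 2| − 2·|Patch 1∩Patch 2| = 21 + 81 − 18.75 = 83.25.

83.25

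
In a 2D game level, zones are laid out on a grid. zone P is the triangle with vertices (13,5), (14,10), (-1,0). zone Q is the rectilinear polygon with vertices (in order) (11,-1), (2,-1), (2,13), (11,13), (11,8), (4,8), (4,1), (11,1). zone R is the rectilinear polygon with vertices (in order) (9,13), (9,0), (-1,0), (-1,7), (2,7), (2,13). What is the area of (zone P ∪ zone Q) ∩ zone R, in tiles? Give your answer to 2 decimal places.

69.00

|zone P ∪ zone Q| = 107.0238.
|(zone P ∪ zone Q) ∩ zone R| = 69.00.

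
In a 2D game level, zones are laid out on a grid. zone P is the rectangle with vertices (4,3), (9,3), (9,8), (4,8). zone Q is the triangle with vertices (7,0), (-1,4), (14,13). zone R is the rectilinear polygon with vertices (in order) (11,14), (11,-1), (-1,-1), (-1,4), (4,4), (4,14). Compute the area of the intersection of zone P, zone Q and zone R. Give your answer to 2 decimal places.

The intersection is the polygon with vertices (9,3.714), (8.615,3), (4,3), (4,4), (4,7), (5.667,8), (9,8).
By the shoelace formula its area is 24.03.

24.03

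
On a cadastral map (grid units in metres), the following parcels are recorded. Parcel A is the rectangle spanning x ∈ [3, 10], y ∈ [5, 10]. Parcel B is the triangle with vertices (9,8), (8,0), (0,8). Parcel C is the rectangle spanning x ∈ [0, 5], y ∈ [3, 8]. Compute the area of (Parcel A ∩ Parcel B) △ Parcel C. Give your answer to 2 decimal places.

|Parcel A ∩ Parcel B| = 17.4375.
|(Parcel A ∩ Parcel B) ∩ Parcel C| = 6.
|(Parcel A ∩ Parcel B) △ Parcel C| = 17.4375 + 25 − 12 = 30.44.

30.44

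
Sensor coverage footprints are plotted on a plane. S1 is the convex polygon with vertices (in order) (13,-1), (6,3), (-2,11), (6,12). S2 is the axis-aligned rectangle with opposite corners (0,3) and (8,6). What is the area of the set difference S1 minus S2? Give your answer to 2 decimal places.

57.00

|S1| = 67.5, |S1∩S2| = 10.5.
|S1 ∖ S2| = |S1| − |S1∩S2| = 67.5 − 10.5 = 57.00.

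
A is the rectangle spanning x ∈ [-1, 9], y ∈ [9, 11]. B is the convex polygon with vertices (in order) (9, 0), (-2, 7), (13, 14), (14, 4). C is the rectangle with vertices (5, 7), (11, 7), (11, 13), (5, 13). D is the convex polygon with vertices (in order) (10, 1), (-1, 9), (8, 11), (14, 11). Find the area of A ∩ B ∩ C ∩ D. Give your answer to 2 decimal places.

The intersection is the polygon with vertices (5,9), (5,10.267), (5.273,10.394), (8,11), (9,11), (9,9).
By the shoelace formula its area is 6.99.

6.99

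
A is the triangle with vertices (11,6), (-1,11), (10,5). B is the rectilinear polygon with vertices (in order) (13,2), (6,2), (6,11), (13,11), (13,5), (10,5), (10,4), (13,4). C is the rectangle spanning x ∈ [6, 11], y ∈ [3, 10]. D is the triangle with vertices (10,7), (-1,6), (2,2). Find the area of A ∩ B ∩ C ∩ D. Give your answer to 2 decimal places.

The intersection is the polygon with vertices (6.857,6.714), (8.851,6.896), (9.44,6.65), (8.291,5.932).
By the shoelace formula its area is 1.26.

1.26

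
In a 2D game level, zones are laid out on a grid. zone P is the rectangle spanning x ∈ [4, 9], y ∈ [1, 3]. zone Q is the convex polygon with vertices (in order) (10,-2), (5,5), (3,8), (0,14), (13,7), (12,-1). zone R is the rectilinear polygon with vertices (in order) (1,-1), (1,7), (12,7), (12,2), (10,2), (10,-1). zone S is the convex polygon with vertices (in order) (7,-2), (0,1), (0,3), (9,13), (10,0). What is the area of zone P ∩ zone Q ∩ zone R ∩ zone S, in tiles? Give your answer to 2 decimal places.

The intersection is the polygon with vertices (7.857,1), (6.429,3), (9,3), (9,1).
By the shoelace formula its area is 3.71.

3.71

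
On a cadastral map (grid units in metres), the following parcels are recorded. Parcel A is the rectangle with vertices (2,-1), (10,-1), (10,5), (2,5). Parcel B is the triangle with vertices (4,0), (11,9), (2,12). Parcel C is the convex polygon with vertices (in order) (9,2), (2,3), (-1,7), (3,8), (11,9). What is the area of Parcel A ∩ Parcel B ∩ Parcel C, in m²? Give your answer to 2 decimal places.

8.60

The intersection is the polygon with vertices (5.9,2.443), (3.537,2.78), (3.167,5), (7.889,5).
By the shoelace formula its area is 8.60.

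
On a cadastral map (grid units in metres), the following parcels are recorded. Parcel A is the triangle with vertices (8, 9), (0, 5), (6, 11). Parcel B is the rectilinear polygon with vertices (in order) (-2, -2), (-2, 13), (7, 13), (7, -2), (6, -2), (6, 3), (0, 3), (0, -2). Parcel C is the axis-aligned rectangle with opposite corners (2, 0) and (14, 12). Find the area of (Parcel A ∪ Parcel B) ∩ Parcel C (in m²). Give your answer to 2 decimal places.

48.75

|Parcel A ∪ Parcel B| = 105.75.
|(Parcel A ∪ Parcel B) ∩ Parcel C| = 48.75.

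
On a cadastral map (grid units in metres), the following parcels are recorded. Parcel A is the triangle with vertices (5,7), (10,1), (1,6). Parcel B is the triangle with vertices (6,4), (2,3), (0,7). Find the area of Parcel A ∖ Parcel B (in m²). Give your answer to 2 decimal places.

11.85

|Parcel A| = 14.5, |Parcel A∩Parcel B| = 2.6523.
|Parcel A ∖ Parcel B| = |Parcel A| − |Parcel A∩Parcel B| = 14.5 − 2.6523 = 11.85.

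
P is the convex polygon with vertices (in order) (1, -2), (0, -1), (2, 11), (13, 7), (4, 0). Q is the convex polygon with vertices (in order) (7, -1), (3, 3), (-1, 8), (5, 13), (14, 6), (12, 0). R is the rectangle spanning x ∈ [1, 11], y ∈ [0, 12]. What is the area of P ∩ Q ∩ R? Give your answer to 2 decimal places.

The intersection is the polygon with vertices (2.418,10.848), (11,7.727), (11,5.444), (5.125,0.875), (3,3), (1.069,5.414), (1.903,10.419).
By the shoelace formula its area is 60.98.

60.98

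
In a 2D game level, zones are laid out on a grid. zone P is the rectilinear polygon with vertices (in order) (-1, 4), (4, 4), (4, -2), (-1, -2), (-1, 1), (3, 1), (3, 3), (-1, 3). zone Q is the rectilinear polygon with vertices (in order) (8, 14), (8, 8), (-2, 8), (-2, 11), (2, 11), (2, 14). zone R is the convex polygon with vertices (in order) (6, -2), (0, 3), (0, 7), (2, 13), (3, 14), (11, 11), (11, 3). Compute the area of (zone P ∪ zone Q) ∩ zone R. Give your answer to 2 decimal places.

41.38

|zone P ∪ zone Q| = 70.
|(zone P ∪ zone Q) ∩ zone R| = 41.38.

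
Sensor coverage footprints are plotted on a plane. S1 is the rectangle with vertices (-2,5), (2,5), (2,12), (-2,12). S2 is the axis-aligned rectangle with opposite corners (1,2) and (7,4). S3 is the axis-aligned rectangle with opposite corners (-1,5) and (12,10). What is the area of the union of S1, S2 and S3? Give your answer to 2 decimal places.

90.00

By inclusion–exclusion:
Individual areas: |S1| = 28, |S2| = 12, |S3| = 65.
|S1∩S2| = 0 (no overlap).
|S1∩S3|: x∈[-1,2], y∈[5,10] → 3·5 = 15.
|S2∩S3| = 0 (no overlap).
|S1∩S2∩S3| = 0.
|S1 ∪ S2 ∪ S3| = 105 − 15 + 0 = 90.00.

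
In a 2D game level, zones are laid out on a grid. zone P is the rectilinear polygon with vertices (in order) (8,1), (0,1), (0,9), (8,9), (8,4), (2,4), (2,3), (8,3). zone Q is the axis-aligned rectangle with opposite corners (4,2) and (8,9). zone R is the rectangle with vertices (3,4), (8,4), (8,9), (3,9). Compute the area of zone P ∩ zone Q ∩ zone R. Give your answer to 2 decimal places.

20.00

The intersection is the polygon with vertices (8,4), (4,4), (4,9), (8,9).
By the shoelace formula its area is 20.00.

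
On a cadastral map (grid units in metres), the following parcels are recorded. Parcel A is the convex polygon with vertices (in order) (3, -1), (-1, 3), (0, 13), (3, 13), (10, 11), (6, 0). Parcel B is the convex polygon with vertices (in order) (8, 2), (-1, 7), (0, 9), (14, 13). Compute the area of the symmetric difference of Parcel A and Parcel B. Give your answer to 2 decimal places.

|Parcel A| = 106.5, |Parcel B| = 76.5, |Parcel A∩Parcel B| = 52.5478.
|Parcel A △ Parcel B| = |Parcel A| + |Parcel B| − 2·|Parcel A∩Parcel B| = 106.5 + 76.5 − 105.0956 = 77.90.

77.90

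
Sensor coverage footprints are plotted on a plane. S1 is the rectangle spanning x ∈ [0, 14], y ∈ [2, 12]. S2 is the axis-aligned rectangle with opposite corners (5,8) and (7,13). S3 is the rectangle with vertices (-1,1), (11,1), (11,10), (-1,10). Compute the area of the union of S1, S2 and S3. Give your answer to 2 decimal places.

162.00

By inclusion–exclusion:
Individual areas: |S1| = 140, |S2| = 10, |S3| = 108.
|S1∩S2|: x∈[5,7], y∈[8,12] → 2·4 = 8.
|S1∩S3|: x∈[0,11], y∈[2,10] → 11·8 = 88.
|S2∩S3|: x∈[5,7], y∈[8,10] → 2·2 = 4.
|S1∩S2∩S3| = 4.
|S1 ∪ S2 ∪ S3| = 258 − 100 + 4 = 162.00.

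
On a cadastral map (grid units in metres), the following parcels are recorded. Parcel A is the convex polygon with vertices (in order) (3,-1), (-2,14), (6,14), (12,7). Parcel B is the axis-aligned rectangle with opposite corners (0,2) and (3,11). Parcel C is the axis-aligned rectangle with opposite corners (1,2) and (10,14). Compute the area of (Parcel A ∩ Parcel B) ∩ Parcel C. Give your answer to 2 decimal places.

16.50

The region (Parcel A ∩ Parcel B) ∩ Parcel C is the polygon with vertices (3,11), (3,2), (2,2), (1,5), (1,11).
By the shoelace formula its area is 16.50.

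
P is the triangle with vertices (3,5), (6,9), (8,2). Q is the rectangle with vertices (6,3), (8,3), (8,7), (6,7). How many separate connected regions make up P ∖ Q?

2

P ∖ Q splits into 2 disjoint pieces (area 9.2714, area 0.6905).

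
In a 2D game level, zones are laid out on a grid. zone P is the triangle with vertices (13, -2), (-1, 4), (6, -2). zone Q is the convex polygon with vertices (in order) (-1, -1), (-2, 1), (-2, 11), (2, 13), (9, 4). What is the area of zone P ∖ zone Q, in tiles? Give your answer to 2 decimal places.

16.75

|zone P| = 21, |zone P∩zone Q| = 4.251.
|zone P ∖ zone Q| = |zone P| − |zone P∩zone Q| = 21 − 4.251 = 16.75.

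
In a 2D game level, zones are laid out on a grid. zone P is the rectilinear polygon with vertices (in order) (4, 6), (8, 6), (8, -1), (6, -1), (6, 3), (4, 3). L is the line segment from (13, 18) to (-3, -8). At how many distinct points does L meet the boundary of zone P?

The segment meets the boundary at (4,3.375), (5.615,6).

2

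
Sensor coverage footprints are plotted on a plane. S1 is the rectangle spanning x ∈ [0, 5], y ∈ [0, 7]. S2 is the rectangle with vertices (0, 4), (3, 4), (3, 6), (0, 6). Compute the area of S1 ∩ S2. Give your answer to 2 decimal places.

6.00

|S1∩S2|: x∈[0,3], y∈[4,6] → 3·2 = 6.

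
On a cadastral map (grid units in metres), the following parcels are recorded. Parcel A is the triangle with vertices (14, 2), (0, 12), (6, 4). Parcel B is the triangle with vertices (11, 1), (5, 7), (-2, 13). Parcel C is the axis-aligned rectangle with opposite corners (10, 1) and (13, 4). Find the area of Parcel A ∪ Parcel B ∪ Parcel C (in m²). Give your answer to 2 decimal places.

32.70

By inclusion–exclusion:
Individual areas: |Parcel A| = 26, |Parcel B| = 3, |Parcel C| = 9.
|Parcel A∩Parcel B| = 2.2979.
|Parcel A∩Parcel C| = 2.9679.
|Parcel B∩Parcel C| = 0.0385.
|Parcel A∩Parcel B∩Parcel C| = 0.
|Parcel A ∪ Parcel B ∪ Parcel C| = 38 − 5.3042 + 0 = 32.70.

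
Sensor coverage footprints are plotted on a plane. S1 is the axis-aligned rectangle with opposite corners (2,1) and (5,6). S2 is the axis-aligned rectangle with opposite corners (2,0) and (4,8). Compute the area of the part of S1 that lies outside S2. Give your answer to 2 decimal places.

5.00

|S1∩S2|: x∈[2,4], y∈[1,6] → 2·5 = 10.
|S1| = 15.
|S1 ∖ S2| = |S1| − |S1∩S2| = 15 − 10 = 5.00.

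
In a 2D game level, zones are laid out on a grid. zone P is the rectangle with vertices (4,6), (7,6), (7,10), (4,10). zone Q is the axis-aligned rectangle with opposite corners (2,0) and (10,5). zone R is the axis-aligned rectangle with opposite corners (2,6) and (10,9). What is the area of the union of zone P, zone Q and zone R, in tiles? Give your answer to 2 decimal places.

By inclusion–exclusion:
Individual areas: |zone P| = 12, |zone Q| = 40, |zone R| = 24.
|zone P∩zone Q| = 0 (no overlap).
|zone P∩zone R|: x∈[4,7], y∈[6,9] → 3·3 = 9.
|zone Q∩zone R| = 0 (no overlap).
|zone P∩zone Q∩zone R| = 0.
|zone P ∪ zone Q ∪ zone R| = 76 − 9 + 0 = 67.00.

67.00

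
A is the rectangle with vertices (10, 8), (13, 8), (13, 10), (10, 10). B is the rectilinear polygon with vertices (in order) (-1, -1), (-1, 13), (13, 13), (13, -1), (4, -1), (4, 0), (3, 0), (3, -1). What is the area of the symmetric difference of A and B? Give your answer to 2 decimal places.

189.00

|A| = 6, |B| = 195, |A∩B| = 6.
|A △ B| = |A| + |B| − 2·|A∩B| = 6 + 195 − 12 = 189.00.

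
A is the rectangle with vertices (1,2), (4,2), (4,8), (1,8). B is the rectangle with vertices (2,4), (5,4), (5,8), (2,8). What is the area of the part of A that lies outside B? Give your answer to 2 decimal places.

10.00

|A∩B|: x∈[2,4], y∈[4,8] → 2·4 = 8.
|A| = 18.
|A ∖ B| = |A| − |A∩B| = 18 − 8 = 10.00.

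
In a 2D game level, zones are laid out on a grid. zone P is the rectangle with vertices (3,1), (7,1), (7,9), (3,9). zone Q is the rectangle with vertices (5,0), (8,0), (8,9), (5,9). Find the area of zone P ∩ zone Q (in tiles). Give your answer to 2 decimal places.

16.00

|zone P∩zone Q|: x∈[5,7], y∈[1,9] → 2·8 = 16.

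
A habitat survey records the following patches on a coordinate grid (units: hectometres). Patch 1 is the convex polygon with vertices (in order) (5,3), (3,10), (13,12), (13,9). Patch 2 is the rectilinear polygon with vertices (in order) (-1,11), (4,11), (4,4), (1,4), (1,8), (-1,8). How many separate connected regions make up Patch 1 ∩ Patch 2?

1

Patch 1 ∩ Patch 2 is a single connected region.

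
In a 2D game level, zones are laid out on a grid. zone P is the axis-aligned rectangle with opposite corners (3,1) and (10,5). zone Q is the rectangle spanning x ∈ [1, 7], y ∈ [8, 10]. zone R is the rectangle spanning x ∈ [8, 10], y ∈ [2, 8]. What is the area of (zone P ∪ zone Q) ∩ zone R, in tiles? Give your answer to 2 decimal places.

6.00

The region (zone P ∪ zone Q) ∩ zone R is the polygon with vertices (10,2), (8,2), (8,5), (10,5).
By the shoelace formula its area is 6.00.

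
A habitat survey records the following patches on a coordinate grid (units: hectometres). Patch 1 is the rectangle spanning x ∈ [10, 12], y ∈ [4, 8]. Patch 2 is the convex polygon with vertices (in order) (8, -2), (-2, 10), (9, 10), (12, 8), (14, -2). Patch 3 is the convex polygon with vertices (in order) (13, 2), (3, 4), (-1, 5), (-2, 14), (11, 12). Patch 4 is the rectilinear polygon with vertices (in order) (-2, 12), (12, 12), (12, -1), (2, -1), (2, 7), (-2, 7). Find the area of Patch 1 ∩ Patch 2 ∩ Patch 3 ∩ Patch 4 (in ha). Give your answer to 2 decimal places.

7.90

The intersection is the polygon with vertices (10,8), (11.8,8), (12,7), (12,4), (10,4).
By the shoelace formula its area is 7.90.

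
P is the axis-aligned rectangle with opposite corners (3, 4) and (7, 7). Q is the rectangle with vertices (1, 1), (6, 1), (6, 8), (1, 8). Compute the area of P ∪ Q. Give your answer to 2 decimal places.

38.00

By inclusion–exclusion:
Individual areas: |P| = 12, |Q| = 35.
|P∩Q|: x∈[3,6], y∈[4,7] → 3·3 = 9.
|P ∪ Q| = 47 − 9 = 38.00.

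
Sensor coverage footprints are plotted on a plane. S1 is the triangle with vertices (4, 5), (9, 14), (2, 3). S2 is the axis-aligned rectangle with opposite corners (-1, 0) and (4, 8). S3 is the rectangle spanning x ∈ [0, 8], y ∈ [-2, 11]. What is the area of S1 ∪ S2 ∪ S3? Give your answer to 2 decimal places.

112.36

By inclusion–exclusion:
Individual areas: |S1| = 4, |S2| = 40, |S3| = 104.
|S1∩S2| = 1.1429.
|S1∩S3| = 3.6364.
|S2∩S3|: x∈[0,4], y∈[0,8] → 4·8 = 32.
|S1∩S2∩S3| = 1.1429.
|S1 ∪ S2 ∪ S3| = 148 − 36.7792 + 1.1429 = 112.36.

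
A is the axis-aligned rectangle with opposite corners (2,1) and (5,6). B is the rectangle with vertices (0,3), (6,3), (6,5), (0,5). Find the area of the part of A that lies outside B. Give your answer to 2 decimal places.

|A∩B|: x∈[2,5], y∈[3,5] → 3·2 = 6.
|A| = 15.
|A ∖ B| = |A| − |A∩B| = 15 − 6 = 9.00.

9.00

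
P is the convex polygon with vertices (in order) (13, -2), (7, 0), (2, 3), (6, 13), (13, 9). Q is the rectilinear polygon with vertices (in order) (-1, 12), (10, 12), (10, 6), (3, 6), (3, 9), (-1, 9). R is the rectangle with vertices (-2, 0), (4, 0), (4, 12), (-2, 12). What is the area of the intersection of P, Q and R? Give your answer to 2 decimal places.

0.80

The intersection is the polygon with vertices (3.2,6), (4,8), (4,6).
By the shoelace formula its area is 0.80.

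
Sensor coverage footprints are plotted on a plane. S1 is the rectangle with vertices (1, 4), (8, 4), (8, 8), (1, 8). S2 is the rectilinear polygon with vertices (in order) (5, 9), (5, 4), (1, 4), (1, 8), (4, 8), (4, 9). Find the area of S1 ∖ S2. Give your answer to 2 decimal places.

12.00

|S1| = 28, |S1∩S2| = 16.
|S1 ∖ S2| = |S1| − |S1∩S2| = 28 − 16 = 12.00.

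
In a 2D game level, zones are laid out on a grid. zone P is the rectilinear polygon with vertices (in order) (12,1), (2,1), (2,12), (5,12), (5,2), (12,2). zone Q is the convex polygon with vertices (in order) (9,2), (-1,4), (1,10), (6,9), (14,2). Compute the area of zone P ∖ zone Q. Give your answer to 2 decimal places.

|zone P| = 40, |zone P∩zone Q| = 19.2.
|zone P ∖ zone Q| = |zone P| − |zone P∩zone Q| = 40 − 19.2 = 20.80.

20.80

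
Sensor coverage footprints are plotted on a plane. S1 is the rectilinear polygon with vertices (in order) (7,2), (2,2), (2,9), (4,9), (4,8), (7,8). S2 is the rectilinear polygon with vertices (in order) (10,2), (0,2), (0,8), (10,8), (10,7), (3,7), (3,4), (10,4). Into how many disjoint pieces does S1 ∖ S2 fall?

S1 ∖ S2 splits into 2 disjoint pieces (area 2, area 12).

2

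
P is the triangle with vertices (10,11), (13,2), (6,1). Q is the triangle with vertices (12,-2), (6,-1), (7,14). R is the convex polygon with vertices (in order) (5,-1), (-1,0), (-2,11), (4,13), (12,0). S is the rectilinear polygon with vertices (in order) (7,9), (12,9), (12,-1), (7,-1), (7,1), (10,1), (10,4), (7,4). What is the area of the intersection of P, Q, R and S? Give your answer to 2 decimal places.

3.47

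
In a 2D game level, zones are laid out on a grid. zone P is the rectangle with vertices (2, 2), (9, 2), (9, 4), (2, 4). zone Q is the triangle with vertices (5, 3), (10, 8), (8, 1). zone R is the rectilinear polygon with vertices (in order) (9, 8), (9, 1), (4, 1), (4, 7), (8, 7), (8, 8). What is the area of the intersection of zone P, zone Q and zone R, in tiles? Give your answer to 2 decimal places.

The intersection is the polygon with vertices (8.286,2), (6.5,2), (5,3), (6,4), (8.857,4).
By the shoelace formula its area is 5.89.

5.89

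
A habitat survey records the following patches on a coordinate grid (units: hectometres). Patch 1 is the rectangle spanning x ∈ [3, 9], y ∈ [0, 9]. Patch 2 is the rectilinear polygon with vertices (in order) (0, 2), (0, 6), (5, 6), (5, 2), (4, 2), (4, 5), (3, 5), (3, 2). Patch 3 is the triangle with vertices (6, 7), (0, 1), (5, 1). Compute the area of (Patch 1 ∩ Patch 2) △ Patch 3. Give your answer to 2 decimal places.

13.00

|Patch 1 ∩ Patch 2| = 5.
|(Patch 1 ∩ Patch 2) ∩ Patch 3| = 3.5.
|(Patch 1 ∩ Patch 2) △ Patch 3| = 5 + 15 − 7 = 13.00.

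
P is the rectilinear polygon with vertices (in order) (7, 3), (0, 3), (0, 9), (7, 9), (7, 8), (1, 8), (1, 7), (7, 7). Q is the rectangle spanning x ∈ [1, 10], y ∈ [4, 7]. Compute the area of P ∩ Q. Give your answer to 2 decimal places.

The intersection is the polygon with vertices (7,7), (7,4), (1,4), (1,7).
By the shoelace formula its area is 18.00.

18.00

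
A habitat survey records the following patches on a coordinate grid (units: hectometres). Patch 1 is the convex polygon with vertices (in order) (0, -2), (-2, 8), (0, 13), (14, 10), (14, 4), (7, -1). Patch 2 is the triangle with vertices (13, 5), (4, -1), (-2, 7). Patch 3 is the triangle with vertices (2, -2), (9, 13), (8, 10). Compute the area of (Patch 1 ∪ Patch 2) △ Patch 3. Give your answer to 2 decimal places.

173.46

|Patch 1 ∪ Patch 2| = 176.0336.
|(Patch 1 ∪ Patch 2) ∩ Patch 3| = 2.788.
|(Patch 1 ∪ Patch 2) △ Patch 3| = 176.0336 + 3 − 5.5761 = 173.46.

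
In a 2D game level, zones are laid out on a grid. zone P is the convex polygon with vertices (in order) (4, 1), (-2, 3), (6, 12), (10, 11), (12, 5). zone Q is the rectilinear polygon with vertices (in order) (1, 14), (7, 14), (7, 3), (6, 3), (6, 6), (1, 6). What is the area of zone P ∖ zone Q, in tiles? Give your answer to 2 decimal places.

61.19

|zone P| = 86, |zone P∩zone Q| = 24.8125.
|zone P ∖ zone Q| = |zone P| − |zone P∩zone Q| = 86 − 24.8125 = 61.19.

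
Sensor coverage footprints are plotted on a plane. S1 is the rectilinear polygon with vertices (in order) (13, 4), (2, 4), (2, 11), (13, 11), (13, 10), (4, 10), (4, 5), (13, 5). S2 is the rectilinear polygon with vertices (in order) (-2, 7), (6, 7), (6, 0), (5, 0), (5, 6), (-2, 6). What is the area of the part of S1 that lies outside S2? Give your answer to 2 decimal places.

|S1| = 32, |S1∩S2| = 3.
|S1 ∖ S2| = |S1| − |S1∩S2| = 32 − 3 = 29.00.

29.00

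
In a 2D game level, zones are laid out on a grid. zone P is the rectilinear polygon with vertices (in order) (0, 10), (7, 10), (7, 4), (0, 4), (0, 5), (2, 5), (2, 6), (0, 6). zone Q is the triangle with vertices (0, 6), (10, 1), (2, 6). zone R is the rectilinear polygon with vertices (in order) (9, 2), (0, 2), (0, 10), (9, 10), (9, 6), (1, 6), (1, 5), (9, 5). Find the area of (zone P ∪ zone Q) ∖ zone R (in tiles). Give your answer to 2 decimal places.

|zone P ∪ zone Q| = 42.8.
|(zone P ∪ zone Q) ∩ zone R| = 36.85.
|(zone P ∪ zone Q) ∖ zone R| = 42.8 − 36.85 = 5.95.

5.95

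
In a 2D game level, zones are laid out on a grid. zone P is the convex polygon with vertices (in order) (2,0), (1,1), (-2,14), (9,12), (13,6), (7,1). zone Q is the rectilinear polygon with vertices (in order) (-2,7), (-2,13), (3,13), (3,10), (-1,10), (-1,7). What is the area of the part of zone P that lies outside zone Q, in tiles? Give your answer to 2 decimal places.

|zone P| = 132.5, |zone P∩zone Q| = 13.2821.
|zone P ∖ zone Q| = |zone P| − |zone P∩zone Q| = 132.5 − 13.2821 = 119.22.

119.22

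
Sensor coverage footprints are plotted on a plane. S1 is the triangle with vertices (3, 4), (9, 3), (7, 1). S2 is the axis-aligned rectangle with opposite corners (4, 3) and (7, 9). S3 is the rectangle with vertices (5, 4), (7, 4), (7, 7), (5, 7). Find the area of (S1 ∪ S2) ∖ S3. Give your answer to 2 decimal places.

|S1 ∪ S2| = 23.2917.
|(S1 ∪ S2) ∩ S3| = 6.
|(S1 ∪ S2) ∖ S3| = 23.2917 − 6 = 17.29.

17.29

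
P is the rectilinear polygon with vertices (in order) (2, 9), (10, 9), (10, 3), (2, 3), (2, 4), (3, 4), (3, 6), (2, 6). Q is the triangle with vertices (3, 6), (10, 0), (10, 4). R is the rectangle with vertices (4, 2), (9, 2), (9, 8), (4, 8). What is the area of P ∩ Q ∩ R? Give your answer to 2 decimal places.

7.32

The intersection is the polygon with vertices (6.5,3), (4,5.143), (4,5.714), (9,4.286), (9,3).
By the shoelace formula its area is 7.32.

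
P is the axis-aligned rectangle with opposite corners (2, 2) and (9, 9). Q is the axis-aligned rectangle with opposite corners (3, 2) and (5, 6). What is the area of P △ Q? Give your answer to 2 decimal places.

|P∩Q|: x∈[3,5], y∈[2,6] → 2·4 = 8.
|P △ Q| = |P| + |Q| − 2·|P∩Q| = 49 + 8 − 16 = 41.00.

41.00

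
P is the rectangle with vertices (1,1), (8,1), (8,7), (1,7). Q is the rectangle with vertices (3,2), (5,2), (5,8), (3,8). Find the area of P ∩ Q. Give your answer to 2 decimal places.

|P∩Q|: x∈[3,5], y∈[2,7] → 2·5 = 10.

10.00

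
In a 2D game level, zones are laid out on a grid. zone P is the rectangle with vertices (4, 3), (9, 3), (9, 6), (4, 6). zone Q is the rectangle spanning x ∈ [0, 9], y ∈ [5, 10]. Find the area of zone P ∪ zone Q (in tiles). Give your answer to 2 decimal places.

By inclusion–exclusion:
Individual areas: |zone P| = 15, |zone Q| = 45.
|zone P∩zone Q|: x∈[4,9], y∈[5,6] → 5·1 = 5.
|zone P ∪ zone Q| = 60 − 5 = 55.00.

55.00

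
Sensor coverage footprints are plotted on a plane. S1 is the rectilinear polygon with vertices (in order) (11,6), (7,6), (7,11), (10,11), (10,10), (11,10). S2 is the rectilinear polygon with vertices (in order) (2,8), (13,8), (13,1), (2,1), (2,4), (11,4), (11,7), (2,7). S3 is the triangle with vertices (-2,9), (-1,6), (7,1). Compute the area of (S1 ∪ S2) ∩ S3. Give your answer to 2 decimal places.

2.14

The region (S1 ∪ S2) ∩ S3 is the polygon with vertices (3.625,4), (7,1), (2.2,4).
By the shoelace formula its area is 2.14.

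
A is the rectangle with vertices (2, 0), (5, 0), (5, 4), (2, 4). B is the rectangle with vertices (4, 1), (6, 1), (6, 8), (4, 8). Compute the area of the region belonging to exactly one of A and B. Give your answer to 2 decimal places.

|A∩B|: x∈[4,5], y∈[1,4] → 1·3 = 3.
|A △ B| = |A| + |B| − 2·|A∩B| = 12 + 14 − 6 = 20.00.

20.00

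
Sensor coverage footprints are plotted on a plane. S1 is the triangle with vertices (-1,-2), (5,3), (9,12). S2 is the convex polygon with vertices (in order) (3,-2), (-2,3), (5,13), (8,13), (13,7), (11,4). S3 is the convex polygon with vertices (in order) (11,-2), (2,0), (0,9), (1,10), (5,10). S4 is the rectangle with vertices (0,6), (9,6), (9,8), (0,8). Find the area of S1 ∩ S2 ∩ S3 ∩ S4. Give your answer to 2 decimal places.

The intersection is the polygon with vertices (6.059,7.882), (6.647,6.706), (6.333,6), (4.714,6).
By the shoelace formula its area is 1.92.

1.92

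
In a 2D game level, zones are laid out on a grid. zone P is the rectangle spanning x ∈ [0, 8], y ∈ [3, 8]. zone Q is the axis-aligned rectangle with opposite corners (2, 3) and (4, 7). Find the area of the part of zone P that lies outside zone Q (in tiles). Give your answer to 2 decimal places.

32.00

|zone P∩zone Q|: x∈[2,4], y∈[3,7] → 2·4 = 8.
|zone P| = 40.
|zone P ∖ zone Q| = |zone P| − |zone P∩zone Q| = 40 − 8 = 32.00.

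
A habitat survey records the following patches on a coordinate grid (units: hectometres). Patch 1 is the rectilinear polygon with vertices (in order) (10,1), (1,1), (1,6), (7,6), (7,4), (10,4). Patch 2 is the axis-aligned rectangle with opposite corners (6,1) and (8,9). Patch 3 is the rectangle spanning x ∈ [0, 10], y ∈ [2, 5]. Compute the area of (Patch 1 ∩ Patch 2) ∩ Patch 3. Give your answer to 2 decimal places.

The region (Patch 1 ∩ Patch 2) ∩ Patch 3 is the polygon with vertices (6,5), (7,5), (7,4), (8,4), (8,2), (6,2).
By the shoelace formula its area is 5.00.

5.00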